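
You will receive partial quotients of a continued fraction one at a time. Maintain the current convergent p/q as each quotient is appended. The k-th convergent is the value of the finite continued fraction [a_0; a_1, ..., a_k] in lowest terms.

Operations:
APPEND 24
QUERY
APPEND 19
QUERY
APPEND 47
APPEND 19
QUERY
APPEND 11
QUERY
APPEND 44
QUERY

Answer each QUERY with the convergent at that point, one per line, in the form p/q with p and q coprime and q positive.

APPEND 24: p_0 = 24·1 + 0 = 24, q_0 = 24·0 + 1 = 1 → 24/1
APPEND 19: p_1 = 19·24 + 1 = 457, q_1 = 19·1 + 0 = 19 → 457/19
APPEND 47: p_2 = 47·457 + 24 = 21503, q_2 = 47·19 + 1 = 894 → 21503/894
APPEND 19: p_3 = 19·21503 + 457 = 409014, q_3 = 19·894 + 19 = 17005 → 409014/17005
APPEND 11: p_4 = 11·409014 + 21503 = 4520657, q_4 = 11·17005 + 894 = 187949 → 4520657/187949
APPEND 44: p_5 = 44·4520657 + 409014 = 199317922, q_5 = 44·187949 + 17005 = 8286761 → 199317922/8286761

24/1
457/19
409014/17005
4520657/187949
199317922/8286761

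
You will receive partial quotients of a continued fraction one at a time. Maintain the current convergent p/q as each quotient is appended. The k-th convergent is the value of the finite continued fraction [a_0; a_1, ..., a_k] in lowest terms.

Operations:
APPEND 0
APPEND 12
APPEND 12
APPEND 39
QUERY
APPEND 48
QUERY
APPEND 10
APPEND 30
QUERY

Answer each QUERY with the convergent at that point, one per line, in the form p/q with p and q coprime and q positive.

469/5667
22524/272161
6793794/82090471

APPEND 0: p_0 = 0·1 + 0 = 0, q_0 = 0·0 + 1 = 1 → 0/1
APPEND 12: p_1 = 12·0 + 1 = 1, q_1 = 12·1 + 0 = 12 → 1/12
APPEND 12: p_2 = 12·1 + 0 = 12, q_2 = 12·12 + 1 = 145 → 12/145
APPEND 39: p_3 = 39·12 + 1 = 469, q_3 = 39·145 + 12 = 5667 → 469/5667
APPEND 48: p_4 = 48·469 + 12 = 22524, q_4 = 48·5667 + 145 = 272161 → 22524/272161
APPEND 10: p_5 = 10·22524 + 469 = 225709, q_5 = 10·272161 + 5667 = 2727277 → 225709/2727277
APPEND 30: p_6 = 30·225709 + 22524 = 6793794, q_6 = 30·2727277 + 272161 = 82090471 → 6793794/82090471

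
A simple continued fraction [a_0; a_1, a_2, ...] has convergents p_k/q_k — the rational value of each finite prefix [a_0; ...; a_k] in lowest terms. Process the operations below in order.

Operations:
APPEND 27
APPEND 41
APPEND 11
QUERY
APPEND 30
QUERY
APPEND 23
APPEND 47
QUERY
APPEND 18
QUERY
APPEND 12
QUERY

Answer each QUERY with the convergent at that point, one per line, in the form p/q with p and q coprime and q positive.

12215/452
367558/13601
398271861/14737526
7177359547/265588743
86526586425/3201802442

APPEND 27: p_0 = 27·1 + 0 = 27, q_0 = 27·0 + 1 = 1 → 27/1
APPEND 41: p_1 = 41·27 + 1 = 1108, q_1 = 41·1 + 0 = 41 → 1108/41
APPEND 11: p_2 = 11·1108 + 27 = 12215, q_2 = 11·41 + 1 = 452 → 12215/452
APPEND 30: p_3 = 30·12215 + 1108 = 367558, q_3 = 30·452 + 41 = 13601 → 367558/13601
APPEND 23: p_4 = 23·367558 + 12215 = 8466049, q_4 = 23·13601 + 452 = 313275 → 8466049/313275
APPEND 47: p_5 = 47·8466049 + 367558 = 398271861, q_5 = 47·313275 + 13601 = 14737526 → 398271861/14737526
APPEND 18: p_6 = 18·398271861 + 8466049 = 7177359547, q_6 = 18·14737526 + 313275 = 265588743 → 7177359547/265588743
APPEND 12: p_7 = 12·7177359547 + 398271861 = 86526586425, q_7 = 12·265588743 + 14737526 = 3201802442 → 86526586425/3201802442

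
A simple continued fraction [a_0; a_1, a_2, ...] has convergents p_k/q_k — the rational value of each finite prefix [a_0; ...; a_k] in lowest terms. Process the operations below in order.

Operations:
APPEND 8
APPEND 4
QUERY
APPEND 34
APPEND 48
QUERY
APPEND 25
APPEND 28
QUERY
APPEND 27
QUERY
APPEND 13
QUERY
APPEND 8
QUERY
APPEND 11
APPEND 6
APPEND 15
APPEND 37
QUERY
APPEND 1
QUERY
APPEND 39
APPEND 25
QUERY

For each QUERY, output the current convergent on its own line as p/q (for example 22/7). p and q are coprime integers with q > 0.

33/4
54273/6580
38077013/4616416
1029437306/124807869
13420761991/1627118713
108395533234/13141757573
4127335616254849/500393719860556
4238686767361774/513893813357607
4240141675351462649/514070204833538332

APPEND 8: p_0 = 8·1 + 0 = 8, q_0 = 8·0 + 1 = 1 → 8/1
APPEND 4: p_1 = 4·8 + 1 = 33, q_1 = 4·1 + 0 = 4 → 33/4
APPEND 34: p_2 = 34·33 + 8 = 1130, q_2 = 34·4 + 1 = 137 → 1130/137
APPEND 48: p_3 = 48·1130 + 33 = 54273, q_3 = 48·137 + 4 = 6580 → 54273/6580
APPEND 25: p_4 = 25·54273 + 1130 = 1357955, q_4 = 25·6580 + 137 = 164637 → 1357955/164637
APPEND 28: p_5 = 28·1357955 + 54273 = 38077013, q_5 = 28·164637 + 6580 = 4616416 → 38077013/4616416
APPEND 27: p_6 = 27·38077013 + 1357955 = 1029437306, q_6 = 27·4616416 + 164637 = 124807869 → 1029437306/124807869
APPEND 13: p_7 = 13·1029437306 + 38077013 = 13420761991, q_7 = 13·124807869 + 4616416 = 1627118713 → 13420761991/1627118713
APPEND 8: p_8 = 8·13420761991 + 1029437306 = 108395533234, q_8 = 8·1627118713 + 124807869 = 13141757573 → 108395533234/13141757573
APPEND 11: p_9 = 11·108395533234 + 13420761991 = 1205771627565, q_9 = 11·13141757573 + 1627118713 = 146186452016 → 1205771627565/146186452016
APPEND 6: p_10 = 6·1205771627565 + 108395533234 = 7343025298624, q_10 = 6·146186452016 + 13141757573 = 890260469669 → 7343025298624/890260469669
APPEND 15: p_11 = 15·7343025298624 + 1205771627565 = 111351151106925, q_11 = 15·890260469669 + 146186452016 = 13500093497051 → 111351151106925/13500093497051
APPEND 37: p_12 = 37·111351151106925 + 7343025298624 = 4127335616254849, q_12 = 37·13500093497051 + 890260469669 = 500393719860556 → 4127335616254849/500393719860556
APPEND 1: p_13 = 1·4127335616254849 + 111351151106925 = 4238686767361774, q_13 = 1·500393719860556 + 13500093497051 = 513893813357607 → 4238686767361774/513893813357607
APPEND 39: p_14 = 39·4238686767361774 + 4127335616254849 = 169436119543364035, q_14 = 39·513893813357607 + 500393719860556 = 20542252440807229 → 169436119543364035/20542252440807229
APPEND 25: p_15 = 25·169436119543364035 + 4238686767361774 = 4240141675351462649, q_15 = 25·20542252440807229 + 513893813357607 = 514070204833538332 → 4240141675351462649/514070204833538332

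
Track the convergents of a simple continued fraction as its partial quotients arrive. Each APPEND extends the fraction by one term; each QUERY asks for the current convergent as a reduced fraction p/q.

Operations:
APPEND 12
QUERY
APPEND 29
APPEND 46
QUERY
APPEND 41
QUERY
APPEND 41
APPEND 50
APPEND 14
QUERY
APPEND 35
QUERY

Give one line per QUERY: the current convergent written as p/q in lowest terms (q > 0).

APPEND 12: p_0 = 12·1 + 0 = 12, q_0 = 12·0 + 1 = 1 → 12/1
APPEND 29: p_1 = 29·12 + 1 = 349, q_1 = 29·1 + 0 = 29 → 349/29
APPEND 46: p_2 = 46·349 + 12 = 16066, q_2 = 46·29 + 1 = 1335 → 16066/1335
APPEND 41: p_3 = 41·16066 + 349 = 659055, q_3 = 41·1335 + 29 = 54764 → 659055/54764
APPEND 41: p_4 = 41·659055 + 16066 = 27037321, q_4 = 41·54764 + 1335 = 2246659 → 27037321/2246659
APPEND 50: p_5 = 50·27037321 + 659055 = 1352525105, q_5 = 50·2246659 + 54764 = 112387714 → 1352525105/112387714
APPEND 14: p_6 = 14·1352525105 + 27037321 = 18962388791, q_6 = 14·112387714 + 2246659 = 1575674655 → 18962388791/1575674655
APPEND 35: p_7 = 35·18962388791 + 1352525105 = 665036132790, q_7 = 35·1575674655 + 112387714 = 55261000639 → 665036132790/55261000639

12/1
16066/1335
659055/54764
18962388791/1575674655
665036132790/55261000639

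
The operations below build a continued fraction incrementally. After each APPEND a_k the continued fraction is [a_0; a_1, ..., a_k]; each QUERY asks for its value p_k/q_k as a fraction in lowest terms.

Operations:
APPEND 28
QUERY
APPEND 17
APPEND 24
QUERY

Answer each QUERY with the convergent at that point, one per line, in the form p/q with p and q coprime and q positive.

APPEND 28: p_0 = 28·1 + 0 = 28, q_0 = 28·0 + 1 = 1 → 28/1
APPEND 17: p_1 = 17·28 + 1 = 477, q_1 = 17·1 + 0 = 17 → 477/17
APPEND 24: p_2 = 24·477 + 28 = 11476, q_2 = 24·17 + 1 = 409 → 11476/409

28/1
11476/409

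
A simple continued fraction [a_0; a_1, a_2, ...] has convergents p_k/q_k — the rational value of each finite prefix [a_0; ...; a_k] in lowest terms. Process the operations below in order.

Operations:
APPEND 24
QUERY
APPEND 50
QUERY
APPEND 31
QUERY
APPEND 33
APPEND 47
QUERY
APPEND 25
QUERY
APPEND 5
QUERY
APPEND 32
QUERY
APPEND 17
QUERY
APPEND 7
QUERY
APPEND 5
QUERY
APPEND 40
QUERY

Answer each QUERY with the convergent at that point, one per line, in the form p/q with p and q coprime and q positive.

24/1
1201/50
37255/1551
57876207/2409502
1448135791/60288783
7298555162/303853417
235001900975/9783598127
4002330871737/166625021576
28251318003134/1176158749159
145258920887407/6047418767371
5838608153499414/243072909443999

APPEND 24: p_0 = 24·1 + 0 = 24, q_0 = 24·0 + 1 = 1 → 24/1
APPEND 50: p_1 = 50·24 + 1 = 1201, q_1 = 50·1 + 0 = 50 → 1201/50
APPEND 31: p_2 = 31·1201 + 24 = 37255, q_2 = 31·50 + 1 = 1551 → 37255/1551
APPEND 33: p_3 = 33·37255 + 1201 = 1230616, q_3 = 33·1551 + 50 = 51233 → 1230616/51233
APPEND 47: p_4 = 47·1230616 + 37255 = 57876207, q_4 = 47·51233 + 1551 = 2409502 → 57876207/2409502
APPEND 25: p_5 = 25·57876207 + 1230616 = 1448135791, q_5 = 25·2409502 + 51233 = 60288783 → 1448135791/60288783
APPEND 5: p_6 = 5·1448135791 + 57876207 = 7298555162, q_6 = 5·60288783 + 2409502 = 303853417 → 7298555162/303853417
APPEND 32: p_7 = 32·7298555162 + 1448135791 = 235001900975, q_7 = 32·303853417 + 60288783 = 9783598127 → 235001900975/9783598127
APPEND 17: p_8 = 17·235001900975 + 7298555162 = 4002330871737, q_8 = 17·9783598127 + 303853417 = 166625021576 → 4002330871737/166625021576
APPEND 7: p_9 = 7·4002330871737 + 235001900975 = 28251318003134, q_9 = 7·166625021576 + 9783598127 = 1176158749159 → 28251318003134/1176158749159
APPEND 5: p_10 = 5·28251318003134 + 4002330871737 = 145258920887407, q_10 = 5·1176158749159 + 166625021576 = 6047418767371 → 145258920887407/6047418767371
APPEND 40: p_11 = 40·145258920887407 + 28251318003134 = 5838608153499414, q_11 = 40·6047418767371 + 1176158749159 = 243072909443999 → 5838608153499414/243072909443999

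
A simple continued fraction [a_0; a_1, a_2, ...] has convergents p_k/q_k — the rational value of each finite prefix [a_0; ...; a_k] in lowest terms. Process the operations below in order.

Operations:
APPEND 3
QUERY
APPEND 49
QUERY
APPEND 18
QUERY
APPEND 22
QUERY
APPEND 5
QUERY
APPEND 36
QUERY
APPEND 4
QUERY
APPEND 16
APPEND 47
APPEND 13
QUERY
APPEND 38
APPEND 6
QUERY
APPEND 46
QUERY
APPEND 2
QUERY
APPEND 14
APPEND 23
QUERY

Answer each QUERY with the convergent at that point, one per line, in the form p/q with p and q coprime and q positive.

APPEND 3: p_0 = 3·1 + 0 = 3, q_0 = 3·0 + 1 = 1 → 3/1
APPEND 49: p_1 = 49·3 + 1 = 148, q_1 = 49·1 + 0 = 49 → 148/49
APPEND 18: p_2 = 18·148 + 3 = 2667, q_2 = 18·49 + 1 = 883 → 2667/883
APPEND 22: p_3 = 22·2667 + 148 = 58822, q_3 = 22·883 + 49 = 19475 → 58822/19475
APPEND 5: p_4 = 5·58822 + 2667 = 296777, q_4 = 5·19475 + 883 = 98258 → 296777/98258
APPEND 36: p_5 = 36·296777 + 58822 = 10742794, q_5 = 36·98258 + 19475 = 3556763 → 10742794/3556763
APPEND 4: p_6 = 4·10742794 + 296777 = 43267953, q_6 = 4·3556763 + 98258 = 14325310 → 43267953/14325310
APPEND 16: p_7 = 16·43267953 + 10742794 = 703030042, q_7 = 16·14325310 + 3556763 = 232761723 → 703030042/232761723
APPEND 47: p_8 = 47·703030042 + 43267953 = 33085679927, q_8 = 47·232761723 + 14325310 = 10954126291 → 33085679927/10954126291
APPEND 13: p_9 = 13·33085679927 + 703030042 = 430816869093, q_9 = 13·10954126291 + 232761723 = 142636403506 → 430816869093/142636403506
APPEND 38: p_10 = 38·430816869093 + 33085679927 = 16404126705461, q_10 = 38·142636403506 + 10954126291 = 5431137459519 → 16404126705461/5431137459519
APPEND 6: p_11 = 6·16404126705461 + 430816869093 = 98855577101859, q_11 = 6·5431137459519 + 142636403506 = 32729461160620 → 98855577101859/32729461160620
APPEND 46: p_12 = 46·98855577101859 + 16404126705461 = 4563760673390975, q_12 = 46·32729461160620 + 5431137459519 = 1510986350848039 → 4563760673390975/1510986350848039
APPEND 2: p_13 = 2·4563760673390975 + 98855577101859 = 9226376923883809, q_13 = 2·1510986350848039 + 32729461160620 = 3054702162856698 → 9226376923883809/3054702162856698
APPEND 14: p_14 = 14·9226376923883809 + 4563760673390975 = 133733037607764301, q_14 = 14·3054702162856698 + 1510986350848039 = 44276816630841811 → 133733037607764301/44276816630841811
APPEND 23: p_15 = 23·133733037607764301 + 9226376923883809 = 3085086241902462732, q_15 = 23·44276816630841811 + 3054702162856698 = 1021421484672218351 → 3085086241902462732/1021421484672218351

3/1
148/49
2667/883
58822/19475
296777/98258
10742794/3556763
43267953/14325310
430816869093/142636403506
98855577101859/32729461160620
4563760673390975/1510986350848039
9226376923883809/3054702162856698
3085086241902462732/1021421484672218351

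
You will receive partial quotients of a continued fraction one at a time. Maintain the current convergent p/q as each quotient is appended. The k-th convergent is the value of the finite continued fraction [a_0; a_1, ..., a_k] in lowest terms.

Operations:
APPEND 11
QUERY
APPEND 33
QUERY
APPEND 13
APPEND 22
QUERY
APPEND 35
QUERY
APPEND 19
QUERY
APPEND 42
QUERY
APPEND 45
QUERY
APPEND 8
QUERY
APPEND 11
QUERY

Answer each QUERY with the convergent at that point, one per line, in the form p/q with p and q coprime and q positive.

11/1
364/33
104710/9493
3669593/332685
69826977/6330508
2936402627/266214021
132207945192/11985961453
1060599964163/96153905645
11798807550985/1069678923548

APPEND 11: p_0 = 11·1 + 0 = 11, q_0 = 11·0 + 1 = 1 → 11/1
APPEND 33: p_1 = 33·11 + 1 = 364, q_1 = 33·1 + 0 = 33 → 364/33
APPEND 13: p_2 = 13·364 + 11 = 4743, q_2 = 13·33 + 1 = 430 → 4743/430
APPEND 22: p_3 = 22·4743 + 364 = 104710, q_3 = 22·430 + 33 = 9493 → 104710/9493
APPEND 35: p_4 = 35·104710 + 4743 = 3669593, q_4 = 35·9493 + 430 = 332685 → 3669593/332685
APPEND 19: p_5 = 19·3669593 + 104710 = 69826977, q_5 = 19·332685 + 9493 = 6330508 → 69826977/6330508
APPEND 42: p_6 = 42·69826977 + 3669593 = 2936402627, q_6 = 42·6330508 + 332685 = 266214021 → 2936402627/266214021
APPEND 45: p_7 = 45·2936402627 + 69826977 = 132207945192, q_7 = 45·266214021 + 6330508 = 11985961453 → 132207945192/11985961453
APPEND 8: p_8 = 8·132207945192 + 2936402627 = 1060599964163, q_8 = 8·11985961453 + 266214021 = 96153905645 → 1060599964163/96153905645
APPEND 11: p_9 = 11·1060599964163 + 132207945192 = 11798807550985, q_9 = 11·96153905645 + 11985961453 = 1069678923548 → 11798807550985/1069678923548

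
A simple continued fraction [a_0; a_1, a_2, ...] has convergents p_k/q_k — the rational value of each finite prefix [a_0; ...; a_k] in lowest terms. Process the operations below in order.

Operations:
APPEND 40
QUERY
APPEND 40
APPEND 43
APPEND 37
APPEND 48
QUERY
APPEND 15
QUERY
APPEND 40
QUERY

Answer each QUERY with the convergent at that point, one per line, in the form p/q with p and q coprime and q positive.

APPEND 40: p_0 = 40·1 + 0 = 40, q_0 = 40·0 + 1 = 1 → 40/1
APPEND 40: p_1 = 40·40 + 1 = 1601, q_1 = 40·1 + 0 = 40 → 1601/40
APPEND 43: p_2 = 43·1601 + 40 = 68883, q_2 = 43·40 + 1 = 1721 → 68883/1721
APPEND 37: p_3 = 37·68883 + 1601 = 2550272, q_3 = 37·1721 + 40 = 63717 → 2550272/63717
APPEND 48: p_4 = 48·2550272 + 68883 = 122481939, q_4 = 48·63717 + 1721 = 3060137 → 122481939/3060137
APPEND 15: p_5 = 15·122481939 + 2550272 = 1839779357, q_5 = 15·3060137 + 63717 = 45965772 → 1839779357/45965772
APPEND 40: p_6 = 40·1839779357 + 122481939 = 73713656219, q_6 = 40·45965772 + 3060137 = 1841691017 → 73713656219/1841691017

40/1
122481939/3060137
1839779357/45965772
73713656219/1841691017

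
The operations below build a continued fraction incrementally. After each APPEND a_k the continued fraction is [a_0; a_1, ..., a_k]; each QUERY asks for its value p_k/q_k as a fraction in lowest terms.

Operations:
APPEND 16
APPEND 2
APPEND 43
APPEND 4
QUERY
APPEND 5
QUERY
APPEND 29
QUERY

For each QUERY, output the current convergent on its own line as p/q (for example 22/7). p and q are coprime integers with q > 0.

5773/350
30300/1837
884473/53623

APPEND 16: p_0 = 16·1 + 0 = 16, q_0 = 16·0 + 1 = 1 → 16/1
APPEND 2: p_1 = 2·16 + 1 = 33, q_1 = 2·1 + 0 = 2 → 33/2
APPEND 43: p_2 = 43·33 + 16 = 1435, q_2 = 43·2 + 1 = 87 → 1435/87
APPEND 4: p_3 = 4·1435 + 33 = 5773, q_3 = 4·87 + 2 = 350 → 5773/350
APPEND 5: p_4 = 5·5773 + 1435 = 30300, q_4 = 5·350 + 87 = 1837 → 30300/1837
APPEND 29: p_5 = 29·30300 + 5773 = 884473, q_5 = 29·1837 + 350 = 53623 → 884473/53623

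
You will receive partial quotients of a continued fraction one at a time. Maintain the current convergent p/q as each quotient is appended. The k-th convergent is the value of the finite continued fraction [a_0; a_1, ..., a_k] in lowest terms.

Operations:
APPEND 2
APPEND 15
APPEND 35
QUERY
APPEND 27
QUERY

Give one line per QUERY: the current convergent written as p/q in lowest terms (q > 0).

1087/526
29380/14217

APPEND 2: p_0 = 2·1 + 0 = 2, q_0 = 2·0 + 1 = 1 → 2/1
APPEND 15: p_1 = 15·2 + 1 = 31, q_1 = 15·1 + 0 = 15 → 31/15
APPEND 35: p_2 = 35·31 + 2 = 1087, q_2 = 35·15 + 1 = 526 → 1087/526
APPEND 27: p_3 = 27·1087 + 31 = 29380, q_3 = 27·526 + 15 = 14217 → 29380/14217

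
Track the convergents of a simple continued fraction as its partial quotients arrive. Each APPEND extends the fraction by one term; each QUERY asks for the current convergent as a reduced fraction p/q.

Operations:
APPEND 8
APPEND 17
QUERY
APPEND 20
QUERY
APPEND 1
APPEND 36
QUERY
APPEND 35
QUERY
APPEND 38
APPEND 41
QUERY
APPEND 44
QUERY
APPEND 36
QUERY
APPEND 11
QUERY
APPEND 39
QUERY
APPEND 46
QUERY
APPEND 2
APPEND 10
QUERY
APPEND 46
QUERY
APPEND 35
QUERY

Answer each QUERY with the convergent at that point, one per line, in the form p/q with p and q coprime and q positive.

APPEND 8: p_0 = 8·1 + 0 = 8, q_0 = 8·0 + 1 = 1 → 8/1
APPEND 17: p_1 = 17·8 + 1 = 137, q_1 = 17·1 + 0 = 17 → 137/17
APPEND 20: p_2 = 20·137 + 8 = 2748, q_2 = 20·17 + 1 = 341 → 2748/341
APPEND 1: p_3 = 1·2748 + 137 = 2885, q_3 = 1·341 + 17 = 358 → 2885/358
APPEND 36: p_4 = 36·2885 + 2748 = 106608, q_4 = 36·358 + 341 = 13229 → 106608/13229
APPEND 35: p_5 = 35·106608 + 2885 = 3734165, q_5 = 35·13229 + 358 = 463373 → 3734165/463373
APPEND 38: p_6 = 38·3734165 + 106608 = 142004878, q_6 = 38·463373 + 13229 = 17621403 → 142004878/17621403
APPEND 41: p_7 = 41·142004878 + 3734165 = 5825934163, q_7 = 41·17621403 + 463373 = 722940896 → 5825934163/722940896
APPEND 44: p_8 = 44·5825934163 + 142004878 = 256483108050, q_8 = 44·722940896 + 17621403 = 31827020827 → 256483108050/31827020827
APPEND 36: p_9 = 36·256483108050 + 5825934163 = 9239217823963, q_9 = 36·31827020827 + 722940896 = 1146495690668 → 9239217823963/1146495690668
APPEND 11: p_10 = 11·9239217823963 + 256483108050 = 101887879171643, q_10 = 11·1146495690668 + 31827020827 = 12643279618175 → 101887879171643/12643279618175
APPEND 39: p_11 = 39·101887879171643 + 9239217823963 = 3982866505518040, q_11 = 39·12643279618175 + 1146495690668 = 494234400799493 → 3982866505518040/494234400799493
APPEND 46: p_12 = 46·3982866505518040 + 101887879171643 = 183313747133001483, q_12 = 46·494234400799493 + 12643279618175 = 22747425716394853 → 183313747133001483/22747425716394853
APPEND 2: p_13 = 2·183313747133001483 + 3982866505518040 = 370610360771521006, q_13 = 2·22747425716394853 + 494234400799493 = 45989085833589199 → 370610360771521006/45989085833589199
APPEND 10: p_14 = 10·370610360771521006 + 183313747133001483 = 3889417354848211543, q_14 = 10·45989085833589199 + 22747425716394853 = 482638284052286843 → 3889417354848211543/482638284052286843
APPEND 46: p_15 = 46·3889417354848211543 + 370610360771521006 = 179283808683789251984, q_15 = 46·482638284052286843 + 45989085833589199 = 22247350152238783977 → 179283808683789251984/22247350152238783977
APPEND 35: p_16 = 35·179283808683789251984 + 3889417354848211543 = 6278822721287472030983, q_16 = 35·22247350152238783977 + 482638284052286843 = 779139893612409726038 → 6278822721287472030983/779139893612409726038

137/17
2748/341
106608/13229
3734165/463373
5825934163/722940896
256483108050/31827020827
9239217823963/1146495690668
101887879171643/12643279618175
3982866505518040/494234400799493
183313747133001483/22747425716394853
3889417354848211543/482638284052286843
179283808683789251984/22247350152238783977
6278822721287472030983/779139893612409726038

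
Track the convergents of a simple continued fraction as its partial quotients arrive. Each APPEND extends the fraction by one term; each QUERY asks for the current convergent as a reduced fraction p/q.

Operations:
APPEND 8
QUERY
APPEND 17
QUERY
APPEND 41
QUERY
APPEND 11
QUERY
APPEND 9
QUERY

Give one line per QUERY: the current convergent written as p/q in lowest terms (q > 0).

8/1
137/17
5625/698
62012/7695
563733/69953

APPEND 8: p_0 = 8·1 + 0 = 8, q_0 = 8·0 + 1 = 1 → 8/1
APPEND 17: p_1 = 17·8 + 1 = 137, q_1 = 17·1 + 0 = 17 → 137/17
APPEND 41: p_2 = 41·137 + 8 = 5625, q_2 = 41·17 + 1 = 698 → 5625/698
APPEND 11: p_3 = 11·5625 + 137 = 62012, q_3 = 11·698 + 17 = 7695 → 62012/7695
APPEND 9: p_4 = 9·62012 + 5625 = 563733, q_4 = 9·7695 + 698 = 69953 → 563733/69953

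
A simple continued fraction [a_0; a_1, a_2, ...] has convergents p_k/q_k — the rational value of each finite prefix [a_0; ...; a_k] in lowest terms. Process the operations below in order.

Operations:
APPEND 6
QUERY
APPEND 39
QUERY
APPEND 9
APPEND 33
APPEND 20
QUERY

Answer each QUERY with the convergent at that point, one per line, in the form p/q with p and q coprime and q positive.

6/1
235/39
1406681/233452

APPEND 6: p_0 = 6·1 + 0 = 6, q_0 = 6·0 + 1 = 1 → 6/1
APPEND 39: p_1 = 39·6 + 1 = 235, q_1 = 39·1 + 0 = 39 → 235/39
APPEND 9: p_2 = 9·235 + 6 = 2121, q_2 = 9·39 + 1 = 352 → 2121/352
APPEND 33: p_3 = 33·2121 + 235 = 70228, q_3 = 33·352 + 39 = 11655 → 70228/11655
APPEND 20: p_4 = 20·70228 + 2121 = 1406681, q_4 = 20·11655 + 352 = 233452 → 1406681/233452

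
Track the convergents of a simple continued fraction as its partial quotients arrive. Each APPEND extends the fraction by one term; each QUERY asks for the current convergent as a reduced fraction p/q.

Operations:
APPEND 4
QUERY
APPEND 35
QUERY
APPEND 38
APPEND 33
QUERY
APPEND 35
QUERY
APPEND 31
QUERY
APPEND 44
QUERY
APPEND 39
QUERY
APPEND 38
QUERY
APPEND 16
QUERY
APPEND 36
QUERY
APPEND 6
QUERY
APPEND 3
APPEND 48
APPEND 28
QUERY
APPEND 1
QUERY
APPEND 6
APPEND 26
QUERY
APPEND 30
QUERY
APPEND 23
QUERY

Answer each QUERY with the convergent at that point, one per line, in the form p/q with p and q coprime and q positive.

APPEND 4: p_0 = 4·1 + 0 = 4, q_0 = 4·0 + 1 = 1 → 4/1
APPEND 35: p_1 = 35·4 + 1 = 141, q_1 = 35·1 + 0 = 35 → 141/35
APPEND 38: p_2 = 38·141 + 4 = 5362, q_2 = 38·35 + 1 = 1331 → 5362/1331
APPEND 33: p_3 = 33·5362 + 141 = 177087, q_3 = 33·1331 + 35 = 43958 → 177087/43958
APPEND 35: p_4 = 35·177087 + 5362 = 6203407, q_4 = 35·43958 + 1331 = 1539861 → 6203407/1539861
APPEND 31: p_5 = 31·6203407 + 177087 = 192482704, q_5 = 31·1539861 + 43958 = 47779649 → 192482704/47779649
APPEND 44: p_6 = 44·192482704 + 6203407 = 8475442383, q_6 = 44·47779649 + 1539861 = 2103844417 → 8475442383/2103844417
APPEND 39: p_7 = 39·8475442383 + 192482704 = 330734735641, q_7 = 39·2103844417 + 47779649 = 82097711912 → 330734735641/82097711912
APPEND 38: p_8 = 38·330734735641 + 8475442383 = 12576395396741, q_8 = 38·82097711912 + 2103844417 = 3121816897073 → 12576395396741/3121816897073
APPEND 16: p_9 = 16·12576395396741 + 330734735641 = 201553061083497, q_9 = 16·3121816897073 + 82097711912 = 50031168065080 → 201553061083497/50031168065080
APPEND 36: p_10 = 36·201553061083497 + 12576395396741 = 7268486594402633, q_10 = 36·50031168065080 + 3121816897073 = 1804243867239953 → 7268486594402633/1804243867239953
APPEND 6: p_11 = 6·7268486594402633 + 201553061083497 = 43812472627499295, q_11 = 6·1804243867239953 + 50031168065080 = 10875494371504798 → 43812472627499295/10875494371504798
APPEND 3: p_12 = 3·43812472627499295 + 7268486594402633 = 138705904476900518, q_12 = 3·10875494371504798 + 1804243867239953 = 34430726981754347 → 138705904476900518/34430726981754347
APPEND 48: p_13 = 48·138705904476900518 + 43812472627499295 = 6701695887518724159, q_13 = 48·34430726981754347 + 10875494371504798 = 1663550389495713454 → 6701695887518724159/1663550389495713454
APPEND 28: p_14 = 28·6701695887518724159 + 138705904476900518 = 187786190755001176970, q_14 = 28·1663550389495713454 + 34430726981754347 = 46613841632861731059 → 187786190755001176970/46613841632861731059
APPEND 1: p_15 = 1·187786190755001176970 + 6701695887518724159 = 194487886642519901129, q_15 = 1·46613841632861731059 + 1663550389495713454 = 48277392022357444513 → 194487886642519901129/48277392022357444513
APPEND 6: p_16 = 6·194487886642519901129 + 187786190755001176970 = 1354713510610120583744, q_16 = 6·48277392022357444513 + 46613841632861731059 = 336278193767006398137 → 1354713510610120583744/336278193767006398137
APPEND 26: p_17 = 26·1354713510610120583744 + 194487886642519901129 = 35417039162505655078473, q_17 = 26·336278193767006398137 + 48277392022357444513 = 8791510429964523796075 → 35417039162505655078473/8791510429964523796075
APPEND 30: p_18 = 30·35417039162505655078473 + 1354713510610120583744 = 1063865888385779772937934, q_18 = 30·8791510429964523796075 + 336278193767006398137 = 264081591092702720280387 → 1063865888385779772937934/264081591092702720280387
APPEND 23: p_19 = 23·1063865888385779772937934 + 35417039162505655078473 = 24504332472035440432650955, q_19 = 23·264081591092702720280387 + 8791510429964523796075 = 6082668105562127090244976 → 24504332472035440432650955/6082668105562127090244976

4/1
141/35
177087/43958
6203407/1539861
192482704/47779649
8475442383/2103844417
330734735641/82097711912
12576395396741/3121816897073
201553061083497/50031168065080
7268486594402633/1804243867239953
43812472627499295/10875494371504798
187786190755001176970/46613841632861731059
194487886642519901129/48277392022357444513
35417039162505655078473/8791510429964523796075
1063865888385779772937934/264081591092702720280387
24504332472035440432650955/6082668105562127090244976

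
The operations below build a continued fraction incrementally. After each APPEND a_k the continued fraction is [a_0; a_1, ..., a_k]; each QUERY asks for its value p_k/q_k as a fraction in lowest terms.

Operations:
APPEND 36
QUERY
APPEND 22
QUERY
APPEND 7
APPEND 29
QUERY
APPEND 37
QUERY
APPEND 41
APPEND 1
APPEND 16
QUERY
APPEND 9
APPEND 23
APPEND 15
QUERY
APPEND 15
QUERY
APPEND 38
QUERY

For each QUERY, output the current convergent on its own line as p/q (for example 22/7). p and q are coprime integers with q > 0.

APPEND 36: p_0 = 36·1 + 0 = 36, q_0 = 36·0 + 1 = 1 → 36/1
APPEND 22: p_1 = 22·36 + 1 = 793, q_1 = 22·1 + 0 = 22 → 793/22
APPEND 7: p_2 = 7·793 + 36 = 5587, q_2 = 7·22 + 1 = 155 → 5587/155
APPEND 29: p_3 = 29·5587 + 793 = 162816, q_3 = 29·155 + 22 = 4517 → 162816/4517
APPEND 37: p_4 = 37·162816 + 5587 = 6029779, q_4 = 37·4517 + 155 = 167284 → 6029779/167284
APPEND 41: p_5 = 41·6029779 + 162816 = 247383755, q_5 = 41·167284 + 4517 = 6863161 → 247383755/6863161
APPEND 1: p_6 = 1·247383755 + 6029779 = 253413534, q_6 = 1·6863161 + 167284 = 7030445 → 253413534/7030445
APPEND 16: p_7 = 16·253413534 + 247383755 = 4302000299, q_7 = 16·7030445 + 6863161 = 119350281 → 4302000299/119350281
APPEND 9: p_8 = 9·4302000299 + 253413534 = 38971416225, q_8 = 9·119350281 + 7030445 = 1081182974 → 38971416225/1081182974
APPEND 23: p_9 = 23·38971416225 + 4302000299 = 900644573474, q_9 = 23·1081182974 + 119350281 = 24986558683 → 900644573474/24986558683
APPEND 15: p_10 = 15·900644573474 + 38971416225 = 13548640018335, q_10 = 15·24986558683 + 1081182974 = 375879563219 → 13548640018335/375879563219
APPEND 15: p_11 = 15·13548640018335 + 900644573474 = 204130244848499, q_11 = 15·375879563219 + 24986558683 = 5663180006968 → 204130244848499/5663180006968
APPEND 38: p_12 = 38·204130244848499 + 13548640018335 = 7770497944261297, q_12 = 38·5663180006968 + 375879563219 = 215576719828003 → 7770497944261297/215576719828003

36/1
793/22
162816/4517
6029779/167284
4302000299/119350281
13548640018335/375879563219
204130244848499/5663180006968
7770497944261297/215576719828003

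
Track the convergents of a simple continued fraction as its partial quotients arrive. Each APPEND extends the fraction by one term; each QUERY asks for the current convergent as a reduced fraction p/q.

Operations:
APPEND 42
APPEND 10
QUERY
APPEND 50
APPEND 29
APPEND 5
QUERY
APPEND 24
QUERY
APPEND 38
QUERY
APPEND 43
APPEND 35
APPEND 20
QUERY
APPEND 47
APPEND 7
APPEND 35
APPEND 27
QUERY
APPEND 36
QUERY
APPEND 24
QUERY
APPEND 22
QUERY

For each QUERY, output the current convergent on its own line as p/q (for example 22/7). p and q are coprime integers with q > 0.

421/10
3081537/73196
74568977/1771243
2836702663/67380430
85615735276946/2033637551433
26864588981568397531/638116775847416582
968119140590763723436/22995813003273552363
23261723963159897759995/552537628854412673294
512726046330108514443326/12178823647800352364831

APPEND 42: p_0 = 42·1 + 0 = 42, q_0 = 42·0 + 1 = 1 → 42/1
APPEND 10: p_1 = 10·42 + 1 = 421, q_1 = 10·1 + 0 = 10 → 421/10
APPEND 50: p_2 = 50·421 + 42 = 21092, q_2 = 50·10 + 1 = 501 → 21092/501
APPEND 29: p_3 = 29·21092 + 421 = 612089, q_3 = 29·501 + 10 = 14539 → 612089/14539
APPEND 5: p_4 = 5·612089 + 21092 = 3081537, q_4 = 5·14539 + 501 = 73196 → 3081537/73196
APPEND 24: p_5 = 24·3081537 + 612089 = 74568977, q_5 = 24·73196 + 14539 = 1771243 → 74568977/1771243
APPEND 38: p_6 = 38·74568977 + 3081537 = 2836702663, q_6 = 38·1771243 + 73196 = 67380430 → 2836702663/67380430
APPEND 43: p_7 = 43·2836702663 + 74568977 = 122052783486, q_7 = 43·67380430 + 1771243 = 2899129733 → 122052783486/2899129733
APPEND 35: p_8 = 35·122052783486 + 2836702663 = 4274684124673, q_8 = 35·2899129733 + 67380430 = 101536921085 → 4274684124673/101536921085
APPEND 20: p_9 = 20·4274684124673 + 122052783486 = 85615735276946, q_9 = 20·101536921085 + 2899129733 = 2033637551433 → 85615735276946/2033637551433
APPEND 47: p_10 = 47·85615735276946 + 4274684124673 = 4028214242141135, q_10 = 47·2033637551433 + 101536921085 = 95682501838436 → 4028214242141135/95682501838436
APPEND 7: p_11 = 7·4028214242141135 + 85615735276946 = 28283115430264891, q_11 = 7·95682501838436 + 2033637551433 = 671811150420485 → 28283115430264891/671811150420485
APPEND 35: p_12 = 35·28283115430264891 + 4028214242141135 = 993937254301412320, q_12 = 35·671811150420485 + 95682501838436 = 23609072766555411 → 993937254301412320/23609072766555411
APPEND 27: p_13 = 27·993937254301412320 + 28283115430264891 = 26864588981568397531, q_13 = 27·23609072766555411 + 671811150420485 = 638116775847416582 → 26864588981568397531/638116775847416582
APPEND 36: p_14 = 36·26864588981568397531 + 993937254301412320 = 968119140590763723436, q_14 = 36·638116775847416582 + 23609072766555411 = 22995813003273552363 → 968119140590763723436/22995813003273552363
APPEND 24: p_15 = 24·968119140590763723436 + 26864588981568397531 = 23261723963159897759995, q_15 = 24·22995813003273552363 + 638116775847416582 = 552537628854412673294 → 23261723963159897759995/552537628854412673294
APPEND 22: p_16 = 22·23261723963159897759995 + 968119140590763723436 = 512726046330108514443326, q_16 = 22·552537628854412673294 + 22995813003273552363 = 12178823647800352364831 → 512726046330108514443326/12178823647800352364831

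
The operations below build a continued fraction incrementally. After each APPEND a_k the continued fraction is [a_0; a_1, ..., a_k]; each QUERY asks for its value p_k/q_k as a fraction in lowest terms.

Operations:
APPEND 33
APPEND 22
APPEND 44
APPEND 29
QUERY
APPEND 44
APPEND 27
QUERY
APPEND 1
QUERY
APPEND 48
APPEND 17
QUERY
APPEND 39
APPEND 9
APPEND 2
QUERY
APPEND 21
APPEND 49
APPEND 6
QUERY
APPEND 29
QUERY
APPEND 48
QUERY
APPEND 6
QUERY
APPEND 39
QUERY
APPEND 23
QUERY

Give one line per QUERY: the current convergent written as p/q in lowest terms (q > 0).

APPEND 33: p_0 = 33·1 + 0 = 33, q_0 = 33·0 + 1 = 1 → 33/1
APPEND 22: p_1 = 22·33 + 1 = 727, q_1 = 22·1 + 0 = 22 → 727/22
APPEND 44: p_2 = 44·727 + 33 = 32021, q_2 = 44·22 + 1 = 969 → 32021/969
APPEND 29: p_3 = 29·32021 + 727 = 929336, q_3 = 29·969 + 22 = 28123 → 929336/28123
APPEND 44: p_4 = 44·929336 + 32021 = 40922805, q_4 = 44·28123 + 969 = 1238381 → 40922805/1238381
APPEND 27: p_5 = 27·40922805 + 929336 = 1105845071, q_5 = 27·1238381 + 28123 = 33464410 → 1105845071/33464410
APPEND 1: p_6 = 1·1105845071 + 40922805 = 1146767876, q_6 = 1·33464410 + 1238381 = 34702791 → 1146767876/34702791
APPEND 48: p_7 = 48·1146767876 + 1105845071 = 56150703119, q_7 = 48·34702791 + 33464410 = 1699198378 → 56150703119/1699198378
APPEND 17: p_8 = 17·56150703119 + 1146767876 = 955708720899, q_8 = 17·1699198378 + 34702791 = 28921075217 → 955708720899/28921075217
APPEND 39: p_9 = 39·955708720899 + 56150703119 = 37328790818180, q_9 = 39·28921075217 + 1699198378 = 1129621131841 → 37328790818180/1129621131841
APPEND 9: p_10 = 9·37328790818180 + 955708720899 = 336914826084519, q_10 = 9·1129621131841 + 28921075217 = 10195511261786 → 336914826084519/10195511261786
APPEND 2: p_11 = 2·336914826084519 + 37328790818180 = 711158442987218, q_11 = 2·10195511261786 + 1129621131841 = 21520643655413 → 711158442987218/21520643655413
APPEND 21: p_12 = 21·711158442987218 + 336914826084519 = 15271242128816097, q_12 = 21·21520643655413 + 10195511261786 = 462129028025459 → 15271242128816097/462129028025459
APPEND 49: p_13 = 49·15271242128816097 + 711158442987218 = 749002022754975971, q_13 = 49·462129028025459 + 21520643655413 = 22665843016902904 → 749002022754975971/22665843016902904
APPEND 6: p_14 = 6·749002022754975971 + 15271242128816097 = 4509283378658671923, q_14 = 6·22665843016902904 + 462129028025459 = 136457187129442883 → 4509283378658671923/136457187129442883
APPEND 29: p_15 = 29·4509283378658671923 + 749002022754975971 = 131518220003856461738, q_15 = 29·136457187129442883 + 22665843016902904 = 3979924269770746511 → 131518220003856461738/3979924269770746511
APPEND 48: p_16 = 48·131518220003856461738 + 4509283378658671923 = 6317383843563768835347, q_16 = 48·3979924269770746511 + 136457187129442883 = 191172822136125275411 → 6317383843563768835347/191172822136125275411
APPEND 6: p_17 = 6·6317383843563768835347 + 131518220003856461738 = 38035821281386469473820, q_17 = 6·191172822136125275411 + 3979924269770746511 = 1151016857086522398977 → 38035821281386469473820/1151016857086522398977
APPEND 39: p_18 = 39·38035821281386469473820 + 6317383843563768835347 = 1489714413817636078314327, q_18 = 39·1151016857086522398977 + 191172822136125275411 = 45080830248510498835514 → 1489714413817636078314327/45080830248510498835514
APPEND 23: p_19 = 23·1489714413817636078314327 + 38035821281386469473820 = 34301467339087016270703341, q_19 = 23·45080830248510498835514 + 1151016857086522398977 = 1038010112572827995615799 → 34301467339087016270703341/1038010112572827995615799

929336/28123
1105845071/33464410
1146767876/34702791
955708720899/28921075217
711158442987218/21520643655413
4509283378658671923/136457187129442883
131518220003856461738/3979924269770746511
6317383843563768835347/191172822136125275411
38035821281386469473820/1151016857086522398977
1489714413817636078314327/45080830248510498835514
34301467339087016270703341/1038010112572827995615799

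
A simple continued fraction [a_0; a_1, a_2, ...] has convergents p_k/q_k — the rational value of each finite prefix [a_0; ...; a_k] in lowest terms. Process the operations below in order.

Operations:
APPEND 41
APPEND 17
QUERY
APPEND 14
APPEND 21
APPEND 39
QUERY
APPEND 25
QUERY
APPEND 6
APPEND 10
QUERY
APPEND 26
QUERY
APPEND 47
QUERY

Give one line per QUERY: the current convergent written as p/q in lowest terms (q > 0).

APPEND 41: p_0 = 41·1 + 0 = 41, q_0 = 41·0 + 1 = 1 → 41/1
APPEND 17: p_1 = 17·41 + 1 = 698, q_1 = 17·1 + 0 = 17 → 698/17
APPEND 14: p_2 = 14·698 + 41 = 9813, q_2 = 14·17 + 1 = 239 → 9813/239
APPEND 21: p_3 = 21·9813 + 698 = 206771, q_3 = 21·239 + 17 = 5036 → 206771/5036
APPEND 39: p_4 = 39·206771 + 9813 = 8073882, q_4 = 39·5036 + 239 = 196643 → 8073882/196643
APPEND 25: p_5 = 25·8073882 + 206771 = 202053821, q_5 = 25·196643 + 5036 = 4921111 → 202053821/4921111
APPEND 6: p_6 = 6·202053821 + 8073882 = 1220396808, q_6 = 6·4921111 + 196643 = 29723309 → 1220396808/29723309
APPEND 10: p_7 = 10·1220396808 + 202053821 = 12406021901, q_7 = 10·29723309 + 4921111 = 302154201 → 12406021901/302154201
APPEND 26: p_8 = 26·12406021901 + 1220396808 = 323776966234, q_8 = 26·302154201 + 29723309 = 7885732535 → 323776966234/7885732535
APPEND 47: p_9 = 47·323776966234 + 12406021901 = 15229923434899, q_9 = 47·7885732535 + 302154201 = 370931583346 → 15229923434899/370931583346

698/17
8073882/196643
202053821/4921111
12406021901/302154201
323776966234/7885732535
15229923434899/370931583346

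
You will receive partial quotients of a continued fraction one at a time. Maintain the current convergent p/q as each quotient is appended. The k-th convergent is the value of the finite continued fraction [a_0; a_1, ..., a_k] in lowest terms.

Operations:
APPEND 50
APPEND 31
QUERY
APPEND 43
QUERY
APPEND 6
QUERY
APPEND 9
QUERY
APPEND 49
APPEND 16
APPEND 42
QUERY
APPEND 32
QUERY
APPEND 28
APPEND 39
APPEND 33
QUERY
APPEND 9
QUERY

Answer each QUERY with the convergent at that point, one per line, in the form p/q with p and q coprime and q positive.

APPEND 50: p_0 = 50·1 + 0 = 50, q_0 = 50·0 + 1 = 1 → 50/1
APPEND 31: p_1 = 31·50 + 1 = 1551, q_1 = 31·1 + 0 = 31 → 1551/31
APPEND 43: p_2 = 43·1551 + 50 = 66743, q_2 = 43·31 + 1 = 1334 → 66743/1334
APPEND 6: p_3 = 6·66743 + 1551 = 402009, q_3 = 6·1334 + 31 = 8035 → 402009/8035
APPEND 9: p_4 = 9·402009 + 66743 = 3684824, q_4 = 9·8035 + 1334 = 73649 → 3684824/73649
APPEND 49: p_5 = 49·3684824 + 402009 = 180958385, q_5 = 49·73649 + 8035 = 3616836 → 180958385/3616836
APPEND 16: p_6 = 16·180958385 + 3684824 = 2899018984, q_6 = 16·3616836 + 73649 = 57943025 → 2899018984/57943025
APPEND 42: p_7 = 42·2899018984 + 180958385 = 121939755713, q_7 = 42·57943025 + 3616836 = 2437223886 → 121939755713/2437223886
APPEND 32: p_8 = 32·121939755713 + 2899018984 = 3904971201800, q_8 = 32·2437223886 + 57943025 = 78049107377 → 3904971201800/78049107377
APPEND 28: p_9 = 28·3904971201800 + 121939755713 = 109461133406113, q_9 = 28·78049107377 + 2437223886 = 2187812230442 → 109461133406113/2187812230442
APPEND 39: p_10 = 39·109461133406113 + 3904971201800 = 4272889174040207, q_10 = 39·2187812230442 + 78049107377 = 85402726094615 → 4272889174040207/85402726094615
APPEND 33: p_11 = 33·4272889174040207 + 109461133406113 = 141114803876732944, q_11 = 33·85402726094615 + 2187812230442 = 2820477773352737 → 141114803876732944/2820477773352737
APPEND 9: p_12 = 9·141114803876732944 + 4272889174040207 = 1274306124064636703, q_12 = 9·2820477773352737 + 85402726094615 = 25469702686269248 → 1274306124064636703/25469702686269248

1551/31
66743/1334
402009/8035
3684824/73649
121939755713/2437223886
3904971201800/78049107377
141114803876732944/2820477773352737
1274306124064636703/25469702686269248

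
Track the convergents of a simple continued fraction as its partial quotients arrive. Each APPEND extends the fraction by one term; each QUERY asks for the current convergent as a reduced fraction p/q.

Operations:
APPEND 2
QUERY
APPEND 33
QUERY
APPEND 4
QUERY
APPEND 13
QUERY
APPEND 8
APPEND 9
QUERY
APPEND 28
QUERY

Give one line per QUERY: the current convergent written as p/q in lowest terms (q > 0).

2/1
67/33
270/133
3577/1762
263551/129823
7408314/3649273

APPEND 2: p_0 = 2·1 + 0 = 2, q_0 = 2·0 + 1 = 1 → 2/1
APPEND 33: p_1 = 33·2 + 1 = 67, q_1 = 33·1 + 0 = 33 → 67/33
APPEND 4: p_2 = 4·67 + 2 = 270, q_2 = 4·33 + 1 = 133 → 270/133
APPEND 13: p_3 = 13·270 + 67 = 3577, q_3 = 13·133 + 33 = 1762 → 3577/1762
APPEND 8: p_4 = 8·3577 + 270 = 28886, q_4 = 8·1762 + 133 = 14229 → 28886/14229
APPEND 9: p_5 = 9·28886 + 3577 = 263551, q_5 = 9·14229 + 1762 = 129823 → 263551/129823
APPEND 28: p_6 = 28·263551 + 28886 = 7408314, q_6 = 28·129823 + 14229 = 3649273 → 7408314/3649273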